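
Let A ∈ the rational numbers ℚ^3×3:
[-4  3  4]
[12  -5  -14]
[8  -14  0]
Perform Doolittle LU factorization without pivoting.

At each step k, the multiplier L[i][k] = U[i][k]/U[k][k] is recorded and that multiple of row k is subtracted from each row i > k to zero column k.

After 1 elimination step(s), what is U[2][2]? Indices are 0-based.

U[2][2] = 8

k=0: U[0][0]=-4
  eliminate (1,0): mult=-3, new row 1: (0, 4, -2); set L[1][0]=-3
  eliminate (2,0): mult=-2, new row 2: (0, -8, 8); set L[2][0]=-2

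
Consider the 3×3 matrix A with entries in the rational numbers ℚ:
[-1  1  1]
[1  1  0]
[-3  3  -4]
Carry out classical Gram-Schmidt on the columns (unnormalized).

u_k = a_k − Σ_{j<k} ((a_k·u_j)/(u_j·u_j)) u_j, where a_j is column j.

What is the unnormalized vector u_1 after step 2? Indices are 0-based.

u_1 = (2/11, 20/11, 6/11)

Step 1: u_0 = a_0 = (-1, 1, -3).
Step 2: u_1 = a_1 − (-9/11)·u_0 = (2/11, 20/11, 6/11).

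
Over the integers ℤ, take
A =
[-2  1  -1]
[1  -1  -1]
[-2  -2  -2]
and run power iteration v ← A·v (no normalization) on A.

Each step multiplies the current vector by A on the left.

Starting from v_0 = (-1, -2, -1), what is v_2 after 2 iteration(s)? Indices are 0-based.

v_2 = (-8, -9, -22)

v_0 = (-1, -2, -1).
v_1 = A·v_0 = (1, 2, 8).
v_2 = A·v_1 = (-8, -9, -22).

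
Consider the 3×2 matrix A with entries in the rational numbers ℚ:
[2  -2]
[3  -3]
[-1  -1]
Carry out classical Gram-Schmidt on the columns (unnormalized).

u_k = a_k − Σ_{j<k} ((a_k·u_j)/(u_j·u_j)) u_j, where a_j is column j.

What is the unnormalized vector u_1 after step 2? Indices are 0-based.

u_1 = (-2/7, -3/7, -13/7)

Step 1: u_0 = a_0 = (2, 3, -1).
Step 2: u_1 = a_1 − (-6/7)·u_0 = (-2/7, -3/7, -13/7).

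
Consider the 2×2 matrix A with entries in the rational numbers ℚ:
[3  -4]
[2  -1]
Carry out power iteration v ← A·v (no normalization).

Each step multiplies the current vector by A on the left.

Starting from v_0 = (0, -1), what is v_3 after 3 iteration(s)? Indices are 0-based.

v_0 = (0, -1).
v_1 = A·v_0 = (4, 1).
v_2 = A·v_1 = (8, 7).
v_3 = A·v_2 = (-4, 9).

v_3 = (-4, 9)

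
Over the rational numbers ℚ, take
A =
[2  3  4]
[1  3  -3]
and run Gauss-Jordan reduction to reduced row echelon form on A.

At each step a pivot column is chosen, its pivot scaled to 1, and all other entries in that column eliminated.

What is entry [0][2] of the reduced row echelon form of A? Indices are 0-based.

M[0][2] = 7

pivot(0,0)=2: scale R0 → (1, 3/2, 2)
  clear (1,0): R1 −= (1)R0 → (0, 3/2, -5)
pivot(1,1)=3/2: scale R1 → (0, 1, -10/3)
  clear (0,1): R0 −= (3/2)R1 → (1, 0, 7)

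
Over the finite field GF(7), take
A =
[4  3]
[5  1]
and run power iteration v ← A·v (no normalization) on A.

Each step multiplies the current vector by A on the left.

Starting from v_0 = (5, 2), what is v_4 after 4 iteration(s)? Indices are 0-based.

v_0 = (5, 2).
v_1 = A·v_0 = (5, 6).
v_2 = A·v_1 = (3, 3).
v_3 = A·v_2 = (0, 4).
v_4 = A·v_3 = (5, 4).

v_4 = (5, 4)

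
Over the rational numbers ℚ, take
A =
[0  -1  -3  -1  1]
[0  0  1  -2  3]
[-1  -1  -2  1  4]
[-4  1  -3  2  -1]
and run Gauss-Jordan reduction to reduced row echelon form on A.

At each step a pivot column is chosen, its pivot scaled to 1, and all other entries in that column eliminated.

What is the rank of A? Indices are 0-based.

pivot(0,0): swap R0↔R2
pivot(0,0)=-1: scale R0 → (1, 1, 2, -1, -4)
  clear (3,0): R3 −= (-4)R0 → (0, 5, 5, -2, -17)
pivot(1,1): swap R1↔R2
pivot(1,1)=-1: scale R1 → (0, 1, 3, 1, -1)
  clear (0,1): R0 −= (1)R1 → (1, 0, -1, -2, -3)
  clear (3,1): R3 −= (5)R1 → (0, 0, -10, -7, -12)
pivot(2,2)=1: scale R2 → (0, 0, 1, -2, 3)
  clear (0,2): R0 −= (-1)R2 → (1, 0, 0, -4, 0)
  clear (1,2): R1 −= (3)R2 → (0, 1, 0, 7, -10)
  clear (3,2): R3 −= (-10)R2 → (0, 0, 0, -27, 18)
pivot(3,3)=-27: scale R3 → (0, 0, 0, 1, -2/3)
  clear (0,3): R0 −= (-4)R3 → (1, 0, 0, 0, -8/3)
  clear (1,3): R1 −= (7)R3 → (0, 1, 0, 0, -16/3)
  clear (2,3): R2 −= (-2)R3 → (0, 0, 1, 0, 5/3)

rank = 4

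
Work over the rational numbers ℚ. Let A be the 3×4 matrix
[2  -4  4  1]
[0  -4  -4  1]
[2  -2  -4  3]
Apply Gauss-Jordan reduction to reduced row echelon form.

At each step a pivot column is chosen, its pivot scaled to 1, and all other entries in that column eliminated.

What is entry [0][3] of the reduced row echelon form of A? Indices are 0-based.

M[0][3] = 1

[1] R0 /= 2  ⇒  (1, -2, 2, 1/2)
     R2 -= 2·R0  ⇒  (0, 2, -8, 2)
[2] R1 /= -4  ⇒  (0, 1, 1, -1/4)
     R0 -= -2·R1  ⇒  (1, 0, 4, 0)
     R2 -= 2·R1  ⇒  (0, 0, -10, 5/2)
[3] R2 /= -10  ⇒  (0, 0, 1, -1/4)
     R0 -= 4·R2  ⇒  (1, 0, 0, 1)
     R1 -= 1·R2  ⇒  (0, 1, 0, 0)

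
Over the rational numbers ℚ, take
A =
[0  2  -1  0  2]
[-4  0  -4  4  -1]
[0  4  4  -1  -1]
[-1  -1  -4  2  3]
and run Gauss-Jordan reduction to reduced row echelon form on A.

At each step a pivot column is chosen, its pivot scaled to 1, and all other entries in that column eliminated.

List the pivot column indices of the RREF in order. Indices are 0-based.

[1] R0 <-> R1
[1] R0 /= -4  ⇒  (1, 0, 1, -1, 1/4)
     R3 -= -1·R0  ⇒  (0, -1, -3, 1, 13/4)
[2] R1 /= 2  ⇒  (0, 1, -1/2, 0, 1)
     R2 -= 4·R1  ⇒  (0, 0, 6, -1, -5)
     R3 -= -1·R1  ⇒  (0, 0, -7/2, 1, 17/4)
[3] R2 /= 6  ⇒  (0, 0, 1, -1/6, -5/6)
     R0 -= 1·R2  ⇒  (1, 0, 0, -5/6, 13/12)
     R1 -= -1/2·R2  ⇒  (0, 1, 0, -1/12, 7/12)
     R3 -= -7/2·R2  ⇒  (0, 0, 0, 5/12, 4/3)
[4] R3 /= 5/12  ⇒  (0, 0, 0, 1, 16/5)
     R0 -= -5/6·R3  ⇒  (1, 0, 0, 0, 15/4)
     R1 -= -1/12·R3  ⇒  (0, 1, 0, 0, 17/20)
     R2 -= -1/6·R3  ⇒  (0, 0, 1, 0, -3/10)

pivot columns: 0, 1, 2, 3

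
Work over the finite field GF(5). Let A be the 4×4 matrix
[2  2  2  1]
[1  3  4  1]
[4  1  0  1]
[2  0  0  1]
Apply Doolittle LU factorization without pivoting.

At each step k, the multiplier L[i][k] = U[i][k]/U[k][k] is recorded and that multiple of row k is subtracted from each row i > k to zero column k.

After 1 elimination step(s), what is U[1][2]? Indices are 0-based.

U[1][2] = 3

k=0: U[0][0]=2
  eliminate (1,0): mult=3, new row 1: (0, 2, 3, 3); set L[1][0]=3
  eliminate (2,0): mult=2, new row 2: (0, 2, 1, 4); set L[2][0]=2
  eliminate (3,0): mult=1, new row 3: (0, 3, 3, 0); set L[3][0]=1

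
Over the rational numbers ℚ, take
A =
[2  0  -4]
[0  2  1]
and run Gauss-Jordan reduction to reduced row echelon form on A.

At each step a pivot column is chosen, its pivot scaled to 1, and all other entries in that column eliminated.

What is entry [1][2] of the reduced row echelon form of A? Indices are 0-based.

M[1][2] = 1/2

step 1: normalize row 0 (÷2) = (1, 0, -2)
step 2: normalize row 1 (÷2) = (0, 1, 1/2)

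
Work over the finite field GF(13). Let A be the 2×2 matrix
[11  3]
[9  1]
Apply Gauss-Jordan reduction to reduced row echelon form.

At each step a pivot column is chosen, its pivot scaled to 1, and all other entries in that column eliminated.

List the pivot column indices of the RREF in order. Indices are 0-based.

step 1: normalize row 0 (÷11) = (1, 5)
  row 1: subtract 9×row0 = (0, 8)
step 2: normalize row 1 (÷8) = (0, 1)
  row 0: subtract 5×row1 = (1, 0)

pivot columns: 0, 1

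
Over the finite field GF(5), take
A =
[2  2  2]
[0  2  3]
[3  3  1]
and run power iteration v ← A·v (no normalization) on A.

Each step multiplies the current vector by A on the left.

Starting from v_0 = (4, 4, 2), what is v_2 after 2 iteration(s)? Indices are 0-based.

v_0 = (4, 4, 2).
v_1 = A·v_0 = (0, 4, 1).
v_2 = A·v_1 = (0, 1, 3).

v_2 = (0, 1, 3)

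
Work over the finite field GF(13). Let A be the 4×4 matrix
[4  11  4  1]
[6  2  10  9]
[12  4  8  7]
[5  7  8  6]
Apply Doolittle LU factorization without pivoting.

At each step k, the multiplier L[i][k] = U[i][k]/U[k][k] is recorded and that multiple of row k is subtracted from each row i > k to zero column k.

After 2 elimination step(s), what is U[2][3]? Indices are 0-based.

k=0: U[0][0]=4
  eliminate (1,0): mult=8, new row 1: (0, 5, 4, 1); set L[1][0]=8
  eliminate (2,0): mult=3, new row 2: (0, 10, 9, 4); set L[2][0]=3
  eliminate (3,0): mult=11, new row 3: (0, 3, 3, 8); set L[3][0]=11
k=1: U[1][1]=5
  eliminate (2,1): mult=2, new row 2: (0, 0, 1, 2); set L[2][1]=2
  eliminate (3,1): mult=11, new row 3: (0, 0, 11, 10); set L[3][1]=11

U[2][3] = 2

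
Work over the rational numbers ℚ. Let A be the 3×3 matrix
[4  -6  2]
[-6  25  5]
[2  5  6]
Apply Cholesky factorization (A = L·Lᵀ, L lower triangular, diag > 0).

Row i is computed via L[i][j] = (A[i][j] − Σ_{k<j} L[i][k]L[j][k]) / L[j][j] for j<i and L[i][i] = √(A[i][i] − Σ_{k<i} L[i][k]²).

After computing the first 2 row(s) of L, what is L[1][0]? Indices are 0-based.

Step 1: L[0][0] = √(4) = 2.
  L[1][0] = (-6) / L[0][0] = -3.
Step 2: L[1][1] = √(16) = 4.

L[1][0] = -3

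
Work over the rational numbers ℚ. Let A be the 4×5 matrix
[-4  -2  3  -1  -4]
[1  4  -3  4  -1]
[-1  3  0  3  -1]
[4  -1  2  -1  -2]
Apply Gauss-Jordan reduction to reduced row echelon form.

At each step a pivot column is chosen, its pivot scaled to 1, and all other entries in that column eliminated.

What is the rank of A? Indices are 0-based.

rank = 4

[1] R0 /= -4  ⇒  (1, 1/2, -3/4, 1/4, 1)
     R1 -= 1·R0  ⇒  (0, 7/2, -9/4, 15/4, -2)
     R2 -= -1·R0  ⇒  (0, 7/2, -3/4, 13/4, 0)
     R3 -= 4·R0  ⇒  (0, -3, 5, -2, -6)
[2] R1 /= 7/2  ⇒  (0, 1, -9/14, 15/14, -4/7)
     R0 -= 1/2·R1  ⇒  (1, 0, -3/7, -2/7, 9/7)
     R2 -= 7/2·R1  ⇒  (0, 0, 3/2, -1/2, 2)
     R3 -= -3·R1  ⇒  (0, 0, 43/14, 17/14, -54/7)
[3] R2 /= 3/2  ⇒  (0, 0, 1, -1/3, 4/3)
     R0 -= -3/7·R2  ⇒  (1, 0, 0, -3/7, 13/7)
     R1 -= -9/14·R2  ⇒  (0, 1, 0, 6/7, 2/7)
     R3 -= 43/14·R2  ⇒  (0, 0, 0, 47/21, -248/21)
[4] R3 /= 47/21  ⇒  (0, 0, 0, 1, -248/47)
     R0 -= -3/7·R3  ⇒  (1, 0, 0, 0, -19/47)
     R1 -= 6/7·R3  ⇒  (0, 1, 0, 0, 226/47)
     R2 -= -1/3·R3  ⇒  (0, 0, 1, 0, -20/47)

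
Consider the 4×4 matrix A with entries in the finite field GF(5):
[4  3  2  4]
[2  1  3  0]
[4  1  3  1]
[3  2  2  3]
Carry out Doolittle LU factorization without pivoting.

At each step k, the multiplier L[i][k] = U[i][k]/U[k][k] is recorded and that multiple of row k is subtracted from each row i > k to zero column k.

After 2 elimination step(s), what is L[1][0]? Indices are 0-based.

L[1][0] = 3

[col 0] pivot 4
  R1 -= 3*R0 → (0, 2, 2, 3)  (L[1][0] := 3)
  R2 -= 1*R0 → (0, 3, 1, 2)  (L[2][0] := 1)
  R3 -= 2*R0 → (0, 1, 3, 0)  (L[3][0] := 2)
[col 1] pivot 2
  R2 -= 4*R1 → (0, 0, 3, 0)  (L[2][1] := 4)
  R3 -= 3*R1 → (0, 0, 2, 1)  (L[3][1] := 3)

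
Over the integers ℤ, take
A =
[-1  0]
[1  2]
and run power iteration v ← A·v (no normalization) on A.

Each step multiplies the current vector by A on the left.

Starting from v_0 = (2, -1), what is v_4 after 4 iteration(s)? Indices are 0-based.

v_0 = (2, -1).
v_1 = A·v_0 = (-2, 0).
v_2 = A·v_1 = (2, -2).
v_3 = A·v_2 = (-2, -2).
v_4 = A·v_3 = (2, -6).

v_4 = (2, -6)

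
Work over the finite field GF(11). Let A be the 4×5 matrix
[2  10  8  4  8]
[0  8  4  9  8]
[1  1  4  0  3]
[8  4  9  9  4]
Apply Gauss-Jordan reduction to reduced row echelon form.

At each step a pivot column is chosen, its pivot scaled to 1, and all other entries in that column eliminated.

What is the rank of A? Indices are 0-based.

rank = 4

pivot(0,0)=2: scale R0 → (1, 5, 4, 2, 4)
  clear (2,0): R2 −= (1)R0 → (0, 7, 0, 9, 10)
  clear (3,0): R3 −= (8)R0 → (0, 8, 10, 4, 5)
pivot(1,1)=8: scale R1 → (0, 1, 6, 8, 1)
  clear (0,1): R0 −= (5)R1 → (1, 0, 7, 6, 10)
  clear (2,1): R2 −= (7)R1 → (0, 0, 2, 8, 3)
  clear (3,1): R3 −= (8)R1 → (0, 0, 6, 6, 8)
pivot(2,2)=2: scale R2 → (0, 0, 1, 4, 7)
  clear (0,2): R0 −= (7)R2 → (1, 0, 0, 0, 5)
  clear (1,2): R1 −= (6)R2 → (0, 1, 0, 6, 3)
  clear (3,2): R3 −= (6)R2 → (0, 0, 0, 4, 10)
pivot(3,3)=4: scale R3 → (0, 0, 0, 1, 8)
  clear (1,3): R1 −= (6)R3 → (0, 1, 0, 0, 10)
  clear (2,3): R2 −= (4)R3 → (0, 0, 1, 0, 8)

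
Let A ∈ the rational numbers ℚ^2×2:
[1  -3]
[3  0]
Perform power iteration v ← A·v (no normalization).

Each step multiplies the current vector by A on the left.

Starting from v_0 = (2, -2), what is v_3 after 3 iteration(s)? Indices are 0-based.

v_3 = (-82, -30)

v_0 = (2, -2).
v_1 = A·v_0 = (8, 6).
v_2 = A·v_1 = (-10, 24).
v_3 = A·v_2 = (-82, -30).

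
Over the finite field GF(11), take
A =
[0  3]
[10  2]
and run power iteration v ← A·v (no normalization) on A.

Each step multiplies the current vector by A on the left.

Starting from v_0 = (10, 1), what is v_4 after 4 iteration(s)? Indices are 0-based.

v_4 = (2, 7)

v_0 = (10, 1).
v_1 = A·v_0 = (3, 3).
v_2 = A·v_1 = (9, 3).
v_3 = A·v_2 = (9, 8).
v_4 = A·v_3 = (2, 7).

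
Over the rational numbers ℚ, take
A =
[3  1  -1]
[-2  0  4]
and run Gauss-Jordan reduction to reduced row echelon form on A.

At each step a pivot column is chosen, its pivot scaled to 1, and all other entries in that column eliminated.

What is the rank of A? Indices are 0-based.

rank = 2

pivot(0,0)=3: scale R0 → (1, 1/3, -1/3)
  clear (1,0): R1 −= (-2)R0 → (0, 2/3, 10/3)
pivot(1,1)=2/3: scale R1 → (0, 1, 5)
  clear (0,1): R0 −= (1/3)R1 → (1, 0, -2)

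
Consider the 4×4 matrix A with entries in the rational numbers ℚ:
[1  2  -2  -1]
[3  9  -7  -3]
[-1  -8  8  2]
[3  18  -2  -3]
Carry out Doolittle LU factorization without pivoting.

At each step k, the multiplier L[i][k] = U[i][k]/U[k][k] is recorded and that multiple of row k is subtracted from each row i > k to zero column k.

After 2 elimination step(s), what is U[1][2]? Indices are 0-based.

[col 0] pivot 1
  R1 -= 3*R0 → (0, 3, -1, 0)  (L[1][0] := 3)
  R2 -= -1*R0 → (0, -6, 6, 1)  (L[2][0] := -1)
  R3 -= 3*R0 → (0, 12, 4, 0)  (L[3][0] := 3)
[col 1] pivot 3
  R2 -= -2*R1 → (0, 0, 4, 1)  (L[2][1] := -2)
  R3 -= 4*R1 → (0, 0, 8, 0)  (L[3][1] := 4)

U[1][2] = -1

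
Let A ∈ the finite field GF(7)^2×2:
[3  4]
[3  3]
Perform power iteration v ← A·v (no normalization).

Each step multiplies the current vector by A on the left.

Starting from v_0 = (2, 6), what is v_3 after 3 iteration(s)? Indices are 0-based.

v_3 = (2, 1)

v_0 = (2, 6).
v_1 = A·v_0 = (2, 3).
v_2 = A·v_1 = (4, 1).
v_3 = A·v_2 = (2, 1).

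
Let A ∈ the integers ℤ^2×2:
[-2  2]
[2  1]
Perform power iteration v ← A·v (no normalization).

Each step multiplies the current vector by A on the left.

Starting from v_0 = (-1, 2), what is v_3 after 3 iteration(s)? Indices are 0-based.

v_3 = (48, -12)

v_0 = (-1, 2).
v_1 = A·v_0 = (6, 0).
v_2 = A·v_1 = (-12, 12).
v_3 = A·v_2 = (48, -12).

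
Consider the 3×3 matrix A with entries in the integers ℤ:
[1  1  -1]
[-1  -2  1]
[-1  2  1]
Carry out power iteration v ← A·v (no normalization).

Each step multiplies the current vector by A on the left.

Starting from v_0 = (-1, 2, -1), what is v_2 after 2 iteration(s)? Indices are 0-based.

v_2 = (-6, 10, -6)

v_0 = (-1, 2, -1).
v_1 = A·v_0 = (2, -4, 4).
v_2 = A·v_1 = (-6, 10, -6).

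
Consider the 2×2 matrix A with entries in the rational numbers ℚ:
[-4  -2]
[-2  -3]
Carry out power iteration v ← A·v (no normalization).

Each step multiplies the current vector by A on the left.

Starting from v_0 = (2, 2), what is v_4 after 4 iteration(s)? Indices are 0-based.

v_4 = (2116, 1654)

v_0 = (2, 2).
v_1 = A·v_0 = (-12, -10).
v_2 = A·v_1 = (68, 54).
v_3 = A·v_2 = (-380, -298).
v_4 = A·v_3 = (2116, 1654).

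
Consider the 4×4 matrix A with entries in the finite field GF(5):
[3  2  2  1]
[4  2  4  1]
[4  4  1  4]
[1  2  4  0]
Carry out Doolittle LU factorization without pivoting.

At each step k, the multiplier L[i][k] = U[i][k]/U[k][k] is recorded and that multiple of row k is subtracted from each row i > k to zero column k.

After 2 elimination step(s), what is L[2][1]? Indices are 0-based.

[col 0] pivot 3
  R1 -= 3*R0 → (0, 1, 3, 3)  (L[1][0] := 3)
  R2 -= 3*R0 → (0, 3, 0, 1)  (L[2][0] := 3)
  R3 -= 2*R0 → (0, 3, 0, 3)  (L[3][0] := 2)
[col 1] pivot 1
  R2 -= 3*R1 → (0, 0, 1, 2)  (L[2][1] := 3)
  R3 -= 3*R1 → (0, 0, 1, 4)  (L[3][1] := 3)

L[2][1] = 3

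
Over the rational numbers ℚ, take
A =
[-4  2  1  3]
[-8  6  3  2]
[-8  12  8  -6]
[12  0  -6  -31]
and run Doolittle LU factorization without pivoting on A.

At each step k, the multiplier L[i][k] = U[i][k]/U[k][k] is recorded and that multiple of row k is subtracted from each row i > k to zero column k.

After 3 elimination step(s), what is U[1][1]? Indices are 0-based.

Step 1: pivot at (0,0) is -4.
  row1 ← row1 − (2)·row0  ⇒  L[1][0]=2, U row1=(0, 2, 1, -4)
  row2 ← row2 − (2)·row0  ⇒  L[2][0]=2, U row2=(0, 8, 6, -12)
  row3 ← row3 − (-3)·row0  ⇒  L[3][0]=-3, U row3=(0, 6, -3, -22)
Step 2: pivot at (1,1) is 2.
  row2 ← row2 − (4)·row1  ⇒  L[2][1]=4, U row2=(0, 0, 2, 4)
  row3 ← row3 − (3)·row1  ⇒  L[3][1]=3, U row3=(0, 0, -6, -10)
Step 3: pivot at (2,2) is 2.
  row3 ← row3 − (-3)·row2  ⇒  L[3][2]=-3, U row3=(0, 0, 0, 2)

U[1][1] = 2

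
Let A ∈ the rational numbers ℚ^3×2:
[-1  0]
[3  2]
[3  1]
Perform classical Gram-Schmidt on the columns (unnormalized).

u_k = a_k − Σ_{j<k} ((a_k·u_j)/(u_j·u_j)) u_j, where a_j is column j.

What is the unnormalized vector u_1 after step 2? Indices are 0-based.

Step 1: u_0 = a_0 = (-1, 3, 3).
Step 2: u_1 = a_1 − (9/19)·u_0 = (9/19, 11/19, -8/19).

u_1 = (9/19, 11/19, -8/19)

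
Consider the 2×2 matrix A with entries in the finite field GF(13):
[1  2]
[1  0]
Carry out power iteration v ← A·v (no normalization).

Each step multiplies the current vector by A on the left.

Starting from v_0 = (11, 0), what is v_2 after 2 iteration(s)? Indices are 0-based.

v_0 = (11, 0).
v_1 = A·v_0 = (11, 11).
v_2 = A·v_1 = (7, 11).

v_2 = (7, 11)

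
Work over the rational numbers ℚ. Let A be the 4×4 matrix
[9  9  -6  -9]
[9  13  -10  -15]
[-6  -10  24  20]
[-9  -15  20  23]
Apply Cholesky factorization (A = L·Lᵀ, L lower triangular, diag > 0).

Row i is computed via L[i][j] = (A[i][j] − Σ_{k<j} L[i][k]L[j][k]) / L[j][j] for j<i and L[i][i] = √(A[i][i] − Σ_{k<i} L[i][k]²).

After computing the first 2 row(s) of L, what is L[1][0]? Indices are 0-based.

L[1][0] = 3

Step 1: L[0][0] = √(9) = 3.
  L[1][0] = (9) / L[0][0] = 3.
Step 2: L[1][1] = √(4) = 2.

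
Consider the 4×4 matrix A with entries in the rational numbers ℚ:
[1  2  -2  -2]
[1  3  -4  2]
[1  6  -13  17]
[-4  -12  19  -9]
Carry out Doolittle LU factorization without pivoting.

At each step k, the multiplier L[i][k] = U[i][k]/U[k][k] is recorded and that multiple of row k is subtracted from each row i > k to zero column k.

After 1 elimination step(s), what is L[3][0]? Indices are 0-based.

k=0: U[0][0]=1
  eliminate (1,0): mult=1, new row 1: (0, 1, -2, 4); set L[1][0]=1
  eliminate (2,0): mult=1, new row 2: (0, 4, -11, 19); set L[2][0]=1
  eliminate (3,0): mult=-4, new row 3: (0, -4, 11, -17); set L[3][0]=-4

L[3][0] = -4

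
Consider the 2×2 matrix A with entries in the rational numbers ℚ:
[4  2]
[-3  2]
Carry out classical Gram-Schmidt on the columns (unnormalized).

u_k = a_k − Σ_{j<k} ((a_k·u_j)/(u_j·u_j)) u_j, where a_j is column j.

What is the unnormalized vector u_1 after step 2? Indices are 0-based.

Step 1: u_0 = a_0 = (4, -3).
Step 2: u_1 = a_1 − (2/25)·u_0 = (42/25, 56/25).

u_1 = (42/25, 56/25)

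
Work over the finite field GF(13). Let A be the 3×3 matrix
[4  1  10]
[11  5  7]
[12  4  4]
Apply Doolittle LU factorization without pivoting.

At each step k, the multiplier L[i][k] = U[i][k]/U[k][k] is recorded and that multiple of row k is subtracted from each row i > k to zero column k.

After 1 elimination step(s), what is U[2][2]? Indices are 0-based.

[col 0] pivot 4
  R1 -= 6*R0 → (0, 12, 12)  (L[1][0] := 6)
  R2 -= 3*R0 → (0, 1, 0)  (L[2][0] := 3)

U[2][2] = 0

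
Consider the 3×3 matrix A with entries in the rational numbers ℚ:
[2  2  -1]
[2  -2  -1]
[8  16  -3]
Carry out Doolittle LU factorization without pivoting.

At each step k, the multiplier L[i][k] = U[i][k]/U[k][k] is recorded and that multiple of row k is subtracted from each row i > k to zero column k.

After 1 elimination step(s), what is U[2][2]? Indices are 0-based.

k=0: U[0][0]=2
  eliminate (1,0): mult=1, new row 1: (0, -4, 0); set L[1][0]=1
  eliminate (2,0): mult=4, new row 2: (0, 8, 1); set L[2][0]=4

U[2][2] = 1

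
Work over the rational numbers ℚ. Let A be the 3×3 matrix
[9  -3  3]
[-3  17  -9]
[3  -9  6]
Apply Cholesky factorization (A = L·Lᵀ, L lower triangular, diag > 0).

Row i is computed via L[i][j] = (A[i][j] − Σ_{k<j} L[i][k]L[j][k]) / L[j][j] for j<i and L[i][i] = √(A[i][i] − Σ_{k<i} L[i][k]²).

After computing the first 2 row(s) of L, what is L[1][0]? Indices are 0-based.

Step 1: L[0][0] = √(9) = 3.
  L[1][0] = (-3) / L[0][0] = -1.
Step 2: L[1][1] = √(16) = 4.

L[1][0] = -1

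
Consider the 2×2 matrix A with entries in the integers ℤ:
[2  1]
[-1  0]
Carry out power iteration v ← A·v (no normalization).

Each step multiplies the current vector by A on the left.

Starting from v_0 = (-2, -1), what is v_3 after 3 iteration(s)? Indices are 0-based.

v_3 = (-11, 8)

v_0 = (-2, -1).
v_1 = A·v_0 = (-5, 2).
v_2 = A·v_1 = (-8, 5).
v_3 = A·v_2 = (-11, 8).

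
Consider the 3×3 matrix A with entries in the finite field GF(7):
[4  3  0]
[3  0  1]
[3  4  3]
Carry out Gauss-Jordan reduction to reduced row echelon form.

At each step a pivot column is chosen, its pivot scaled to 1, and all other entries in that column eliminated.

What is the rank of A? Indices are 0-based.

rank = 3

pivot(0,0)=4: scale R0 → (1, 6, 0)
  clear (1,0): R1 −= (3)R0 → (0, 3, 1)
  clear (2,0): R2 −= (3)R0 → (0, 0, 3)
pivot(1,1)=3: scale R1 → (0, 1, 5)
  clear (0,1): R0 −= (6)R1 → (1, 0, 5)
pivot(2,2)=3: scale R2 → (0, 0, 1)
  clear (0,2): R0 −= (5)R2 → (1, 0, 0)
  clear (1,2): R1 −= (5)R2 → (0, 1, 0)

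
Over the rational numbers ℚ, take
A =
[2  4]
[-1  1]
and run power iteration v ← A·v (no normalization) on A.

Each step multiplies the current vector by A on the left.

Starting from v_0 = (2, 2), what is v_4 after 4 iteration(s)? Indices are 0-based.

v_4 = (-144, -36)

v_0 = (2, 2).
v_1 = A·v_0 = (12, 0).
v_2 = A·v_1 = (24, -12).
v_3 = A·v_2 = (0, -36).
v_4 = A·v_3 = (-144, -36).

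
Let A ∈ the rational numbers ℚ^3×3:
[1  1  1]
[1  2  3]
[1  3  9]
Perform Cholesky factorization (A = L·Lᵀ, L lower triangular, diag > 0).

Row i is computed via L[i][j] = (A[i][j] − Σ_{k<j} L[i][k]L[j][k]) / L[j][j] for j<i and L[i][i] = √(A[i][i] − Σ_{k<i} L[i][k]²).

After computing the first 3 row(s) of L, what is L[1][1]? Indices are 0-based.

Step 1: L[0][0] = √(1) = 1.
  L[1][0] = (1) / L[0][0] = 1.
Step 2: L[1][1] = √(1) = 1.
  L[2][0] = (1) / L[0][0] = 1.
  L[2][1] = (2) / L[1][1] = 2.
Step 3: L[2][2] = √(4) = 2.

L[1][1] = 1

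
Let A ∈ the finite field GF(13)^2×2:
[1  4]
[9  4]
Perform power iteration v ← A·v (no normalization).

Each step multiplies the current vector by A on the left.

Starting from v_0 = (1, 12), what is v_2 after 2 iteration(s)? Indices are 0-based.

v_0 = (1, 12).
v_1 = A·v_0 = (10, 5).
v_2 = A·v_1 = (4, 6).

v_2 = (4, 6)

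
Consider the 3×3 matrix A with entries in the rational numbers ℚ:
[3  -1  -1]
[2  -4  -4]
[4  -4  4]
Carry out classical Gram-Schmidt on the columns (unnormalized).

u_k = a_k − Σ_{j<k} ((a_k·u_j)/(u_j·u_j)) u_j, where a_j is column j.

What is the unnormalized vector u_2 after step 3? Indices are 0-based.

Step 1: u_0 = a_0 = (3, 2, 4).
Step 2: u_1 = a_1 − (-27/29)·u_0 = (52/29, -62/29, -8/29).
Step 3: u_2 = a_2 − (5/29)·u_0 − (41/57)·u_1 = (-160/57, -160/57, 200/57).

u_2 = (-160/57, -160/57, 200/57)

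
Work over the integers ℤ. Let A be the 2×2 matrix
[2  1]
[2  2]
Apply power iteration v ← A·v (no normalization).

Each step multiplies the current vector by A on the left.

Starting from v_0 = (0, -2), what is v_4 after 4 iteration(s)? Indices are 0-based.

v_4 = (-96, -136)

v_0 = (0, -2).
v_1 = A·v_0 = (-2, -4).
v_2 = A·v_1 = (-8, -12).
v_3 = A·v_2 = (-28, -40).
v_4 = A·v_3 = (-96, -136).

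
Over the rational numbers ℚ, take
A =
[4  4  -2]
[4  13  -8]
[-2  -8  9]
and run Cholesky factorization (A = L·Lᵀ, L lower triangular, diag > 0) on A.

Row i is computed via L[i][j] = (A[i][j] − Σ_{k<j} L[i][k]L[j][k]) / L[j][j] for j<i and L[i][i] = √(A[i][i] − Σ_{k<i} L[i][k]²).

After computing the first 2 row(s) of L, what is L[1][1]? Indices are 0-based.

L[1][1] = 3

Step 1: L[0][0] = √(4) = 2.
  L[1][0] = (4) / L[0][0] = 2.
Step 2: L[1][1] = √(9) = 3.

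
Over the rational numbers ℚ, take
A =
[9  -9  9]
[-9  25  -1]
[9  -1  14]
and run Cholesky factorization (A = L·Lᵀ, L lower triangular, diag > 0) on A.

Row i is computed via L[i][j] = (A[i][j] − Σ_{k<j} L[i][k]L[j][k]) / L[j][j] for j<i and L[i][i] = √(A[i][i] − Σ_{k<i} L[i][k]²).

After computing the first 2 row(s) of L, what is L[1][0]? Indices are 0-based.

L[1][0] = -3

Step 1: L[0][0] = √(9) = 3.
  L[1][0] = (-9) / L[0][0] = -3.
Step 2: L[1][1] = √(16) = 4.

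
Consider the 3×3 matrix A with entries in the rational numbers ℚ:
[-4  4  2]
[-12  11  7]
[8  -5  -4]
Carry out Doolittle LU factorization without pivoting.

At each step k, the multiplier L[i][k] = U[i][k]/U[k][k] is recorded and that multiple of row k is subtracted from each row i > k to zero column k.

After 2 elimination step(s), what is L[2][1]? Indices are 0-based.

L[2][1] = -3

k=0: U[0][0]=-4
  eliminate (1,0): mult=3, new row 1: (0, -1, 1); set L[1][0]=3
  eliminate (2,0): mult=-2, new row 2: (0, 3, 0); set L[2][0]=-2
k=1: U[1][1]=-1
  eliminate (2,1): mult=-3, new row 2: (0, 0, 3); set L[2][1]=-3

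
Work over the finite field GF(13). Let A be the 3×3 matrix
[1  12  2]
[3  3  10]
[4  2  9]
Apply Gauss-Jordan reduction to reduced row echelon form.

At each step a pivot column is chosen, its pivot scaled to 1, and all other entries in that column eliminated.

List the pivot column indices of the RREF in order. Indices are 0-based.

pivot columns: 0, 1, 2

step 1: normalize row 0 (÷1) = (1, 12, 2)
  row 1: subtract 3×row0 = (0, 6, 4)
  row 2: subtract 4×row0 = (0, 6, 1)
step 2: normalize row 1 (÷6) = (0, 1, 5)
  row 0: subtract 12×row1 = (1, 0, 7)
  row 2: subtract 6×row1 = (0, 0, 10)
step 3: normalize row 2 (÷10) = (0, 0, 1)
  row 0: subtract 7×row2 = (1, 0, 0)
  row 1: subtract 5×row2 = (0, 1, 0)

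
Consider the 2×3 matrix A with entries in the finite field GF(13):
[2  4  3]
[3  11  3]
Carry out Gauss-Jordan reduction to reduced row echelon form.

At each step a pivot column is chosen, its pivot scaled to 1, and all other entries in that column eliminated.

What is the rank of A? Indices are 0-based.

step 1: normalize row 0 (÷2) = (1, 2, 8)
  row 1: subtract 3×row0 = (0, 5, 5)
step 2: normalize row 1 (÷5) = (0, 1, 1)
  row 0: subtract 2×row1 = (1, 0, 6)

rank = 2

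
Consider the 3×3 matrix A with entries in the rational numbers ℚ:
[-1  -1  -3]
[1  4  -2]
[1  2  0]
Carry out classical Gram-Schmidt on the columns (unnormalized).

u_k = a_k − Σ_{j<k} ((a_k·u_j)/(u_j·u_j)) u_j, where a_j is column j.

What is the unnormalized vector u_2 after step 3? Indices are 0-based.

u_2 = (-4/7, 2/7, -6/7)

Step 1: u_0 = a_0 = (-1, 1, 1).
Step 2: u_1 = a_1 − (7/3)·u_0 = (4/3, 5/3, -1/3).
Step 3: u_2 = a_2 − (1/3)·u_0 − (-11/7)·u_1 = (-4/7, 2/7, -6/7).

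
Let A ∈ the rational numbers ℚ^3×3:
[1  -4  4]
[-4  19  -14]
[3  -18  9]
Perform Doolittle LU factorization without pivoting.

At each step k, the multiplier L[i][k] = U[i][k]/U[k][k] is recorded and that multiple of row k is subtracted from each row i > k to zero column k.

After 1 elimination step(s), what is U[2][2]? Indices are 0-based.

U[2][2] = -3

k=0: U[0][0]=1
  eliminate (1,0): mult=-4, new row 1: (0, 3, 2); set L[1][0]=-4
  eliminate (2,0): mult=3, new row 2: (0, -6, -3); set L[2][0]=3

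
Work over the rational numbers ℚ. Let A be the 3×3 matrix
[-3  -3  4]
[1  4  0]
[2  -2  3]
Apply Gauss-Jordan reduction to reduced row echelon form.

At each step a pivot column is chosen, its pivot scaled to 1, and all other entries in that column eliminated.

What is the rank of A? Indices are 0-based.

rank = 3

[1] R0 /= -3  ⇒  (1, 1, -4/3)
     R1 -= 1·R0  ⇒  (0, 3, 4/3)
     R2 -= 2·R0  ⇒  (0, -4, 17/3)
[2] R1 /= 3  ⇒  (0, 1, 4/9)
     R0 -= 1·R1  ⇒  (1, 0, -16/9)
     R2 -= -4·R1  ⇒  (0, 0, 67/9)
[3] R2 /= 67/9  ⇒  (0, 0, 1)
     R0 -= -16/9·R2  ⇒  (1, 0, 0)
     R1 -= 4/9·R2  ⇒  (0, 1, 0)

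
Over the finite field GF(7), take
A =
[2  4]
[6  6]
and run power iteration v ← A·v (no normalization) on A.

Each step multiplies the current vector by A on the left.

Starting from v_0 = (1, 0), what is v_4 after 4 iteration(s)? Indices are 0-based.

v_0 = (1, 0).
v_1 = A·v_0 = (2, 6).
v_2 = A·v_1 = (0, 6).
v_3 = A·v_2 = (3, 1).
v_4 = A·v_3 = (3, 3).

v_4 = (3, 3)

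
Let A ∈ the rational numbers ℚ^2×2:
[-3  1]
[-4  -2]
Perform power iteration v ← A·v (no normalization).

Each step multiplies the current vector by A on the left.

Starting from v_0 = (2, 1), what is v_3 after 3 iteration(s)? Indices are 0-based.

v_0 = (2, 1).
v_1 = A·v_0 = (-5, -10).
v_2 = A·v_1 = (5, 40).
v_3 = A·v_2 = (25, -100).

v_3 = (25, -100)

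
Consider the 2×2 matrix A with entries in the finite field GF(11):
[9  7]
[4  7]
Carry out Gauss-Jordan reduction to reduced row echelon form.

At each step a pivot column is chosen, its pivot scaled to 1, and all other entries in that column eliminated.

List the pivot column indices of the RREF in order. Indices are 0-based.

pivot columns: 0, 1

[1] R0 /= 9  ⇒  (1, 2)
     R1 -= 4·R0  ⇒  (0, 10)
[2] R1 /= 10  ⇒  (0, 1)
     R0 -= 2·R1  ⇒  (1, 0)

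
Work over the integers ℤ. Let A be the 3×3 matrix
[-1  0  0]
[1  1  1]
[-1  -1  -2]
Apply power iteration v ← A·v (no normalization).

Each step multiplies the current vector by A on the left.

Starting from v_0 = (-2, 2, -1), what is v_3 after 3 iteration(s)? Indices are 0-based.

v_0 = (-2, 2, -1).
v_1 = A·v_0 = (2, -1, 2).
v_2 = A·v_1 = (-2, 3, -5).
v_3 = A·v_2 = (2, -4, 9).

v_3 = (2, -4, 9)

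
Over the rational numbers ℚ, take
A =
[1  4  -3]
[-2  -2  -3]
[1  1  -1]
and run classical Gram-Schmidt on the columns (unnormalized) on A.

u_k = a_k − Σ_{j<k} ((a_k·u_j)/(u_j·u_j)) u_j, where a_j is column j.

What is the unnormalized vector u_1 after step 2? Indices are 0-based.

Step 1: u_0 = a_0 = (1, -2, 1).
Step 2: u_1 = a_1 − (3/2)·u_0 = (5/2, 1, -1/2).

u_1 = (5/2, 1, -1/2)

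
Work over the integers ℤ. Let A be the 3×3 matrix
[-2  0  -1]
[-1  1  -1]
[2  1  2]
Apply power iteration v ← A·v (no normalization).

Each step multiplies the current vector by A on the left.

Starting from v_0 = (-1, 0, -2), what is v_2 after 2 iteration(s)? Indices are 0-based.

v_0 = (-1, 0, -2).
v_1 = A·v_0 = (4, 3, -6).
v_2 = A·v_1 = (-2, 5, -1).

v_2 = (-2, 5, -1)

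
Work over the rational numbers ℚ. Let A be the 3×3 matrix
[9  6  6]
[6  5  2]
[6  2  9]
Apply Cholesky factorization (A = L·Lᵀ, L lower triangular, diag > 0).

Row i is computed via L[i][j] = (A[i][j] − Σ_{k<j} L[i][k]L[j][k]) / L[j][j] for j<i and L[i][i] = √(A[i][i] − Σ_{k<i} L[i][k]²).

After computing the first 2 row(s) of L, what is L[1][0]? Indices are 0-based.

L[1][0] = 2

Step 1: L[0][0] = √(9) = 3.
  L[1][0] = (6) / L[0][0] = 2.
Step 2: L[1][1] = √(1) = 1.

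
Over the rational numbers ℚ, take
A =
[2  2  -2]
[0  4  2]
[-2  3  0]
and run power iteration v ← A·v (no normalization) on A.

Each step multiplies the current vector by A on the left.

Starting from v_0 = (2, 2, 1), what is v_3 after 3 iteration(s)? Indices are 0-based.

v_0 = (2, 2, 1).
v_1 = A·v_0 = (6, 10, 2).
v_2 = A·v_1 = (28, 44, 18).
v_3 = A·v_2 = (108, 212, 76).

v_3 = (108, 212, 76)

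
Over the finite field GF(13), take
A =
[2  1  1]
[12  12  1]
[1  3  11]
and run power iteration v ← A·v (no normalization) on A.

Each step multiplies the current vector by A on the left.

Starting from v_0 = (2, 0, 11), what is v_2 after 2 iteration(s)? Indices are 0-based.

v_0 = (2, 0, 11).
v_1 = A·v_0 = (2, 9, 6).
v_2 = A·v_1 = (6, 8, 4).

v_2 = (6, 8, 4)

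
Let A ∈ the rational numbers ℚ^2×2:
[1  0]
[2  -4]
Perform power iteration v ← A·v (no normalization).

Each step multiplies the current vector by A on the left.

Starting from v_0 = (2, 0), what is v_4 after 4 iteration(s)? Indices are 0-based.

v_4 = (2, -204)

v_0 = (2, 0).
v_1 = A·v_0 = (2, 4).
v_2 = A·v_1 = (2, -12).
v_3 = A·v_2 = (2, 52).
v_4 = A·v_3 = (2, -204).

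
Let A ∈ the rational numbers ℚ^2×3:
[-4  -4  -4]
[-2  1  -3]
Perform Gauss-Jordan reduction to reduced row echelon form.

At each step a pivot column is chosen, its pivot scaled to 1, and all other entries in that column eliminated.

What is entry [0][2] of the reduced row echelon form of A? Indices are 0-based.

M[0][2] = 4/3

[1] R0 /= -4  ⇒  (1, 1, 1)
     R1 -= -2·R0  ⇒  (0, 3, -1)
[2] R1 /= 3  ⇒  (0, 1, -1/3)
     R0 -= 1·R1  ⇒  (1, 0, 4/3)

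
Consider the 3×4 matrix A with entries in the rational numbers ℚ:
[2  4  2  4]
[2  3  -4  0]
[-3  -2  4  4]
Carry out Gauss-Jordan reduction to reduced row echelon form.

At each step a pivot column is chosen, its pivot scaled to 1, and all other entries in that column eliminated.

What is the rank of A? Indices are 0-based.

rank = 3

[1] R0 /= 2  ⇒  (1, 2, 1, 2)
     R1 -= 2·R0  ⇒  (0, -1, -6, -4)
     R2 -= -3·R0  ⇒  (0, 4, 7, 10)
[2] R1 /= -1  ⇒  (0, 1, 6, 4)
     R0 -= 2·R1  ⇒  (1, 0, -11, -6)
     R2 -= 4·R1  ⇒  (0, 0, -17, -6)
[3] R2 /= -17  ⇒  (0, 0, 1, 6/17)
     R0 -= -11·R2  ⇒  (1, 0, 0, -36/17)
     R1 -= 6·R2  ⇒  (0, 1, 0, 32/17)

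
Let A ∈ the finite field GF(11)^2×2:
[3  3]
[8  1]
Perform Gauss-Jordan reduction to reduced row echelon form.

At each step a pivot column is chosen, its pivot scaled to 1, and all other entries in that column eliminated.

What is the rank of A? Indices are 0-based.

rank = 2

[1] R0 /= 3  ⇒  (1, 1)
     R1 -= 8·R0  ⇒  (0, 4)
[2] R1 /= 4  ⇒  (0, 1)
     R0 -= 1·R1  ⇒  (1, 0)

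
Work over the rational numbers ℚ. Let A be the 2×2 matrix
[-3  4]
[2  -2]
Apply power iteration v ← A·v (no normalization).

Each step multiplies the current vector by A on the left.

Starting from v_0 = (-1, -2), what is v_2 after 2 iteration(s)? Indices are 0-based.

v_0 = (-1, -2).
v_1 = A·v_0 = (-5, 2).
v_2 = A·v_1 = (23, -14).

v_2 = (23, -14)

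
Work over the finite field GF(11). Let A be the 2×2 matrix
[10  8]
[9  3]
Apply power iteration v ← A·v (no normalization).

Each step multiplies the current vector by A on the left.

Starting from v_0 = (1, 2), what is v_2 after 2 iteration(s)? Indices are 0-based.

v_2 = (6, 4)

v_0 = (1, 2).
v_1 = A·v_0 = (4, 4).
v_2 = A·v_1 = (6, 4).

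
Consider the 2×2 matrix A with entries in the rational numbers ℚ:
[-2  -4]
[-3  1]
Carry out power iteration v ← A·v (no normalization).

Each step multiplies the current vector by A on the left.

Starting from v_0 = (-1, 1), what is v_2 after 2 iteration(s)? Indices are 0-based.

v_0 = (-1, 1).
v_1 = A·v_0 = (-2, 4).
v_2 = A·v_1 = (-12, 10).

v_2 = (-12, 10)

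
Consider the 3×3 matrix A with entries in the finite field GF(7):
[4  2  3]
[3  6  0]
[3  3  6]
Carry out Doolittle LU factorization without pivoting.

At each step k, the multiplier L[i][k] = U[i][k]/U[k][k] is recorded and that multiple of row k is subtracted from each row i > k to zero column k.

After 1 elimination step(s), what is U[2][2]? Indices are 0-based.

k=0: U[0][0]=4
  eliminate (1,0): mult=6, new row 1: (0, 1, 3); set L[1][0]=6
  eliminate (2,0): mult=6, new row 2: (0, 5, 2); set L[2][0]=6

U[2][2] = 2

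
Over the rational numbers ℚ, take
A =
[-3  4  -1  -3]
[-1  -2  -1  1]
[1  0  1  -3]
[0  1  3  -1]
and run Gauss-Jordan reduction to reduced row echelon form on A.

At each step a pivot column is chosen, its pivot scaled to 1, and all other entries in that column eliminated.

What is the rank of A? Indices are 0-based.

rank = 4

pivot(0,0)=-3: scale R0 → (1, -4/3, 1/3, 1)
  clear (1,0): R1 −= (-1)R0 → (0, -10/3, -2/3, 2)
  clear (2,0): R2 −= (1)R0 → (0, 4/3, 2/3, -4)
pivot(1,1)=-10/3: scale R1 → (0, 1, 1/5, -3/5)
  clear (0,1): R0 −= (-4/3)R1 → (1, 0, 3/5, 1/5)
  clear (2,1): R2 −= (4/3)R1 → (0, 0, 2/5, -16/5)
  clear (3,1): R3 −= (1)R1 → (0, 0, 14/5, -2/5)
pivot(2,2)=2/5: scale R2 → (0, 0, 1, -8)
  clear (0,2): R0 −= (3/5)R2 → (1, 0, 0, 5)
  clear (1,2): R1 −= (1/5)R2 → (0, 1, 0, 1)
  clear (3,2): R3 −= (14/5)R2 → (0, 0, 0, 22)
pivot(3,3)=22: scale R3 → (0, 0, 0, 1)
  clear (0,3): R0 −= (5)R3 → (1, 0, 0, 0)
  clear (1,3): R1 −= (1)R3 → (0, 1, 0, 0)
  clear (2,3): R2 −= (-8)R3 → (0, 0, 1, 0)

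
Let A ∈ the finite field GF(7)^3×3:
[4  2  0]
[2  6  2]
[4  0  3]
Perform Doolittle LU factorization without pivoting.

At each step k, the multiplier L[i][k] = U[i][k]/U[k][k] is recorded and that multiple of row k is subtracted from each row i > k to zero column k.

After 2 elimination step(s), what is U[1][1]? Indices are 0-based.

U[1][1] = 5

[col 0] pivot 4
  R1 -= 4*R0 → (0, 5, 2)  (L[1][0] := 4)
  R2 -= 1*R0 → (0, 5, 3)  (L[2][0] := 1)
[col 1] pivot 5
  R2 -= 1*R1 → (0, 0, 1)  (L[2][1] := 1)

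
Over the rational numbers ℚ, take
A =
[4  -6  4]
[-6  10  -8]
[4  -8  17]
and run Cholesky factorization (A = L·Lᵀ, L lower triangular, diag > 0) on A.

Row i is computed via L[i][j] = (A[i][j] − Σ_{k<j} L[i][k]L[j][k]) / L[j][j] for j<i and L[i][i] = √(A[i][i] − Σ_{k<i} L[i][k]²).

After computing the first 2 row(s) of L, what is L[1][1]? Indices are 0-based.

Step 1: L[0][0] = √(4) = 2.
  L[1][0] = (-6) / L[0][0] = -3.
Step 2: L[1][1] = √(1) = 1.

L[1][1] = 1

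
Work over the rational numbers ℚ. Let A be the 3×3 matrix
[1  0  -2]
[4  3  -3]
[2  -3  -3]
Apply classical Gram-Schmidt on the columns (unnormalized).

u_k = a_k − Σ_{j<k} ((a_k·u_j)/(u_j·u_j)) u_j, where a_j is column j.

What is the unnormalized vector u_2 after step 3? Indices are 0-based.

Step 1: u_0 = a_0 = (1, 4, 2).
Step 2: u_1 = a_1 − (2/7)·u_0 = (-2/7, 13/7, -25/7).
Step 3: u_2 = a_2 − (-20/21)·u_0 − (20/57)·u_1 = (-18/19, 3/19, 3/19).

u_2 = (-18/19, 3/19, 3/19)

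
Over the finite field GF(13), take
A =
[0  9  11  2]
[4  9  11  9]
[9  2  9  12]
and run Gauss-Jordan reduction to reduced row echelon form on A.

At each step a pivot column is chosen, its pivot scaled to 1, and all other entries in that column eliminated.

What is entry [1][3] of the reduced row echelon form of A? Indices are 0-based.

pivot(0,0): swap R0↔R1
pivot(0,0)=4: scale R0 → (1, 12, 6, 12)
  clear (2,0): R2 −= (9)R0 → (0, 11, 7, 8)
pivot(1,1)=9: scale R1 → (0, 1, 7, 6)
  clear (0,1): R0 −= (12)R1 → (1, 0, 0, 5)
  clear (2,1): R2 −= (11)R1 → (0, 0, 8, 7)
pivot(2,2)=8: scale R2 → (0, 0, 1, 9)
  clear (1,2): R1 −= (7)R2 → (0, 1, 0, 8)

M[1][3] = 8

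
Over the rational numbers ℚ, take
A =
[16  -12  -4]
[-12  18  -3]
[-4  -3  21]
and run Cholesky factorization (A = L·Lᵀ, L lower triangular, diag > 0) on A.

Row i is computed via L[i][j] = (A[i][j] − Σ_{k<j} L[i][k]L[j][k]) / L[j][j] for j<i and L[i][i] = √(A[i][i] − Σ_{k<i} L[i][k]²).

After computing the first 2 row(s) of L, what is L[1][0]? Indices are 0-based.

Step 1: L[0][0] = √(16) = 4.
  L[1][0] = (-12) / L[0][0] = -3.
Step 2: L[1][1] = √(9) = 3.

L[1][0] = -3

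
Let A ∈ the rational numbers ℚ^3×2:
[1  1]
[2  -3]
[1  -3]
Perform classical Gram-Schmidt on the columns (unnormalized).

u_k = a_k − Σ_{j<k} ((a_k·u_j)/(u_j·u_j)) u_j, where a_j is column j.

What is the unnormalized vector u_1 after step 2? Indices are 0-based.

u_1 = (7/3, -1/3, -5/3)

Step 1: u_0 = a_0 = (1, 2, 1).
Step 2: u_1 = a_1 − (-4/3)·u_0 = (7/3, -1/3, -5/3).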